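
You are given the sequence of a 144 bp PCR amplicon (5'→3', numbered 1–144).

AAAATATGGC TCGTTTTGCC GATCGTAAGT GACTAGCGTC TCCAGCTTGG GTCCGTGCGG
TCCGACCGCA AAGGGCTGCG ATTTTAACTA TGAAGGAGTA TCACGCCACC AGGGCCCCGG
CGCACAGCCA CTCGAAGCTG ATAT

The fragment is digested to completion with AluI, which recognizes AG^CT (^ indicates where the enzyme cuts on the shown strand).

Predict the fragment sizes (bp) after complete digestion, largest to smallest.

AluI sites (AGCT) start at positions 44, 136.
AluI cuts after base 2 of each site, so after positions 45, 137.
Linear molecule, 2 cuts → 3 fragments:
  1–45 → 45 bp
  46–137 → 92 bp
  138–144 → 7 bp
Sorted largest to smallest: 92, 45, 7 bp.

92, 45, 7 bp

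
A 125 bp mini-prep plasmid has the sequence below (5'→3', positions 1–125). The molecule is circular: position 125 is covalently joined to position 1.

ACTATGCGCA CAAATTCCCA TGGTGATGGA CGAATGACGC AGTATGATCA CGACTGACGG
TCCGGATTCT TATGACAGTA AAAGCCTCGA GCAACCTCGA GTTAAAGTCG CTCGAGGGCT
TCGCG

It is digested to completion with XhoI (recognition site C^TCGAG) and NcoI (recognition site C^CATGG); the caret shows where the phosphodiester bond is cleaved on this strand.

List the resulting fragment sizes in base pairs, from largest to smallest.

XhoI sites (CTCGAG) start at positions 86, 96, 111.
XhoI cuts after the first base of each site, so after positions 86, 96, 111.
The NcoI site (CCATGG) starts at position 18.
NcoI cuts after the first base of each site, so after position 18.
Combined cut positions: 18, 86, 96, 111.
Circular molecule, 4 cuts → 4 fragments:
  19–86 → 68 bp
  87–96 → 10 bp
  97–111 → 15 bp
  112–125 then 1–18 → 14 + 18 = 32 bp
Sorted largest to smallest: 68, 32, 15, 10 bp.

68, 32, 15, 10 bp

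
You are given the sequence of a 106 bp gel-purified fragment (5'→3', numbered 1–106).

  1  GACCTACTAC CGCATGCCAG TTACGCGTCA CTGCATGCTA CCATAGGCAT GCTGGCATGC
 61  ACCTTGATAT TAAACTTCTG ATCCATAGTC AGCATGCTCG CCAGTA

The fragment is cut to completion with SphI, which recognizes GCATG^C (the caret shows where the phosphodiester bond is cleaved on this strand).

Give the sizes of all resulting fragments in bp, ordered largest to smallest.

37, 21, 16, 14, 10, 8 bp

SphI sites (GCATGC) start at positions 12, 33, 47, 55, 92.
SphI cuts after base 5 of each site (before the last base), so after positions 16, 37, 51, 59, 96.
Linear molecule, 5 cuts → 6 fragments:
  1–16 → 16 bp
  17–37 → 21 bp
  38–51 → 14 bp
  52–59 → 8 bp
  60–96 → 37 bp
  97–106 → 10 bp
Sorted largest to smallest: 37, 21, 16, 14, 10, 8 bp.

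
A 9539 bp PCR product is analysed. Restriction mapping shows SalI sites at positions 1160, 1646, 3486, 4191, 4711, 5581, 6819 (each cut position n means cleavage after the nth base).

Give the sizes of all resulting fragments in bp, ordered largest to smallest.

2720, 1840, 1238, 1160, 870, 705, 520, 486 bp

Linear molecule, 7 cuts → 8 fragments:
  1160 − 0 = 1160 bp
  1646 − 1160 = 486 bp
  3486 − 1646 = 1840 bp
  4191 − 3486 = 705 bp
  4711 − 4191 = 520 bp
  5581 − 4711 = 870 bp
  6819 − 5581 = 1238 bp
  9539 − 6819 = 2720 bp
Sorted largest to smallest: 2720, 1840, 1238, 1160, 870, 705, 520, 486 bp.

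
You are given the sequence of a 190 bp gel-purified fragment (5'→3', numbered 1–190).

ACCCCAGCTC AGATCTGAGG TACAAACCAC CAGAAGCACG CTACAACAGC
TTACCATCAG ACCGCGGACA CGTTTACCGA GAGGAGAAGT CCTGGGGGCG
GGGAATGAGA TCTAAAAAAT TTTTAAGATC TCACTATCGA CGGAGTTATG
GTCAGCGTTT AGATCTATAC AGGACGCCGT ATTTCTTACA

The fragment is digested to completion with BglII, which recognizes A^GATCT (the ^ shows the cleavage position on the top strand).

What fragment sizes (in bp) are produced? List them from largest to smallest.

BglII sites (AGATCT) start at positions 11, 108, 126, 161.
BglII cuts after the first base of each site, so after positions 11, 108, 126, 161.
Linear molecule, 4 cuts → 5 fragments:
  1–11 → 11 bp
  12–108 → 97 bp
  109–126 → 18 bp
  127–161 → 35 bp
  162–190 → 29 bp
Sorted largest to smallest: 97, 35, 29, 18, 11 bp.

97, 35, 29, 18, 11 bp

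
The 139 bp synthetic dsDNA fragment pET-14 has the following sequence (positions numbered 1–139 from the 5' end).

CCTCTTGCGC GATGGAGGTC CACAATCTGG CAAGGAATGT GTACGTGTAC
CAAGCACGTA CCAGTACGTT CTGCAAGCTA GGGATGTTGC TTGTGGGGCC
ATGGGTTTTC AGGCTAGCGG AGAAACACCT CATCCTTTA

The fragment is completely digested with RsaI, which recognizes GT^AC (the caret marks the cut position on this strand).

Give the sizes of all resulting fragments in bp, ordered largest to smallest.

74, 42, 11, 6, 6 bp

RsaI sites (GTAC) start at positions 41, 47, 58, 64.
RsaI cuts after base 2 of each site, so after positions 42, 48, 59, 65.
Linear molecule, 4 cuts → 5 fragments:
  1–42 → 42 bp
  43–48 → 6 bp
  49–59 → 11 bp
  60–65 → 6 bp
  66–139 → 74 bp
Sorted largest to smallest: 74, 42, 11, 6, 6 bp.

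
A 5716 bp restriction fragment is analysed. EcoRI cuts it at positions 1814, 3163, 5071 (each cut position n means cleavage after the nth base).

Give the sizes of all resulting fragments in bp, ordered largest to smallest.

Linear molecule, 3 cuts → 4 fragments:
  1814 − 0 = 1814 bp
  3163 − 1814 = 1349 bp
  5071 − 3163 = 1908 bp
  5716 − 5071 = 645 bp
Sorted largest to smallest: 1908, 1814, 1349, 645 bp.

1908, 1814, 1349, 645 bp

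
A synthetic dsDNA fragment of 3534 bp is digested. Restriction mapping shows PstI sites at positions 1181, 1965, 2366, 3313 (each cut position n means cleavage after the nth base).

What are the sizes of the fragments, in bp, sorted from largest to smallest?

Linear molecule, 4 cuts → 5 fragments:
  1181 − 0 = 1181 bp
  1965 − 1181 = 784 bp
  2366 − 1965 = 401 bp
  3313 − 2366 = 947 bp
  3534 − 3313 = 221 bp
Sorted largest to smallest: 1181, 947, 784, 401, 221 bp.

1181, 947, 784, 401, 221 bp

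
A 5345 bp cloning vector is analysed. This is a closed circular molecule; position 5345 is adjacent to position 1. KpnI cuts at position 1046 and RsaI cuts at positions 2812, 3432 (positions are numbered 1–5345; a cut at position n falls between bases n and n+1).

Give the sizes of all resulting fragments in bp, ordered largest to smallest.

Combined cut positions (sorted): 1046, 2812, 3432.
Circular molecule, 3 cuts → 3 fragments:
  2812 − 1046 = 1766 bp
  3432 − 2812 = 620 bp
  wrap: 5345 − 3432 + 1046 = 2959 bp
Sorted largest to smallest: 2959, 1766, 620 bp.

2959, 1766, 620 bp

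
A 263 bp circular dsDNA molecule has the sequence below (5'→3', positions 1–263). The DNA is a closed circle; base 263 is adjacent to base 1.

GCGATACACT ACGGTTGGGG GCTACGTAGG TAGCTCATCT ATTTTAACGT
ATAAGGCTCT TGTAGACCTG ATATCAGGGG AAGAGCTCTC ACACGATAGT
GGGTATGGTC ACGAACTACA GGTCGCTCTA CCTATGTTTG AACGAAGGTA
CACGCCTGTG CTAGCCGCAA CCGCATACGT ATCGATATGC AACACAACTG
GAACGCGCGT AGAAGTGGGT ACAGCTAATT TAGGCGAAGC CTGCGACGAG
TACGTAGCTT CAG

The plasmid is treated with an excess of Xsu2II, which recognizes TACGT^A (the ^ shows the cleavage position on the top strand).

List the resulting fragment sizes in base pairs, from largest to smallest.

Xsu2II sites (TACGTA) start at positions 23, 176, 251.
Xsu2II cuts after base 5 of each site (before the last base), so after positions 27, 180, 255.
Circular molecule, 3 cuts → 3 fragments:
  28–180 → 153 bp
  181–255 → 75 bp
  256–263 then 1–27 → 8 + 27 = 35 bp
Sorted largest to smallest: 153, 75, 35 bp.

153, 75, 35 bp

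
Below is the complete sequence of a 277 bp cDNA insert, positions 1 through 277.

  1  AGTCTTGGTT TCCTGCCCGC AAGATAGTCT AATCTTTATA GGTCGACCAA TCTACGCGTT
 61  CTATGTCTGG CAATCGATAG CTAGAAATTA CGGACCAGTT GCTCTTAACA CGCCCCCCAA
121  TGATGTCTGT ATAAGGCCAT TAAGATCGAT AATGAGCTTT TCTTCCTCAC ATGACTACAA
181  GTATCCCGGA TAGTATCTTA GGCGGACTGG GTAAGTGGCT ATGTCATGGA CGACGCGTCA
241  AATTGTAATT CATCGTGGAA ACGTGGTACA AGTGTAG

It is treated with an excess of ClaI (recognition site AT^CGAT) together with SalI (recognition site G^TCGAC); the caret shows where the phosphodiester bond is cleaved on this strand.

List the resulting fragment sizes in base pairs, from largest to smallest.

ClaI sites (ATCGAT) start at positions 73, 145.
ClaI cuts after base 2 of each site, so after positions 74, 146.
The SalI site (GTCGAC) starts at position 42.
SalI cuts after the first base of each site, so after position 42.
Combined cut positions: 42, 74, 146.
Linear molecule, 3 cuts → 4 fragments:
  1–42 → 42 bp
  43–74 → 32 bp
  75–146 → 72 bp
  147–277 → 131 bp
Sorted largest to smallest: 131, 72, 42, 32 bp.

131, 72, 42, 32 bp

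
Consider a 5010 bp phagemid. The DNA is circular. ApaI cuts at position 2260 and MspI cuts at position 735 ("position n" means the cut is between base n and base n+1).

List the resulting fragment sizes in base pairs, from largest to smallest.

Combined cut positions (sorted): 735, 2260.
Circular molecule, 2 cuts → 2 fragments:
  2260 − 735 = 1525 bp
  wrap: 5010 − 2260 + 735 = 3485 bp
Sorted largest to smallest: 3485, 1525 bp.

3485, 1525 bp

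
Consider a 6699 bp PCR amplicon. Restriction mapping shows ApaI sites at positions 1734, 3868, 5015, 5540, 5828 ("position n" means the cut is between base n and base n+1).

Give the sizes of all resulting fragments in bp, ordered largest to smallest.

2134, 1734, 1147, 871, 525, 288 bp

Linear molecule, 5 cuts → 6 fragments:
  1734 − 0 = 1734 bp
  3868 − 1734 = 2134 bp
  5015 − 3868 = 1147 bp
  5540 − 5015 = 525 bp
  5828 − 5540 = 288 bp
  6699 − 5828 = 871 bp
Sorted largest to smallest: 2134, 1734, 1147, 871, 525, 288 bp.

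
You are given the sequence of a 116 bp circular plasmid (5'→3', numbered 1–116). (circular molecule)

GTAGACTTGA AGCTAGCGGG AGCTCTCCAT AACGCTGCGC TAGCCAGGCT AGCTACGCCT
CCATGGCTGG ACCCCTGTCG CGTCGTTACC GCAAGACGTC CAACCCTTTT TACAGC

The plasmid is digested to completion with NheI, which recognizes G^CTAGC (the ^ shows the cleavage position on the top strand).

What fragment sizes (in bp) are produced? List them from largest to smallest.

80, 27, 9 bp

NheI sites (GCTAGC) start at positions 12, 39, 48.
NheI cuts after the first base of each site, so after positions 12, 39, 48.
Circular molecule, 3 cuts → 3 fragments:
  13–39 → 27 bp
  40–48 → 9 bp
  49–116 then 1–12 → 68 + 12 = 80 bp
Sorted largest to smallest: 80, 27, 9 bp.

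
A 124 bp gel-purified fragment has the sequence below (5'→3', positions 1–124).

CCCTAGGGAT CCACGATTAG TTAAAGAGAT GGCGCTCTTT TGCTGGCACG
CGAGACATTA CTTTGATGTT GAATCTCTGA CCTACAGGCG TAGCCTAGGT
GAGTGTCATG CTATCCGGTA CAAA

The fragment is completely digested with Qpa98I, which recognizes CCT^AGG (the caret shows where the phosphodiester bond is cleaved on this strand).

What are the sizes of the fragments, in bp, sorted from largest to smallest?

Qpa98I sites (CCTAGG) start at positions 2, 94.
Qpa98I cuts after base 3 of each site, so after positions 4, 96.
Linear molecule, 2 cuts → 3 fragments:
  1–4 → 4 bp
  5–96 → 92 bp
  97–124 → 28 bp
Sorted largest to smallest: 92, 28, 4 bp.

92, 28, 4 bp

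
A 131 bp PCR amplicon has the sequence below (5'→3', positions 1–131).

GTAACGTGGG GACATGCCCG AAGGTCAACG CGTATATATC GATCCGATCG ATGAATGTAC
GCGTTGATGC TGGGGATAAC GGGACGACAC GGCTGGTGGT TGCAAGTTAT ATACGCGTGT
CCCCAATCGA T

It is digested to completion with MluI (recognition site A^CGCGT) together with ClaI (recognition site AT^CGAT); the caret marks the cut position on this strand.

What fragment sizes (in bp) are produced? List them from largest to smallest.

54, 28, 14, 11, 11, 9, 4 bp

MluI sites (ACGCGT) start at positions 28, 59, 113.
MluI cuts after the first base of each site, so after positions 28, 59, 113.
ClaI sites (ATCGAT) start at positions 38, 47, 126.
ClaI cuts after base 2 of each site, so after positions 39, 48, 127.
Combined cut positions: 28, 39, 48, 59, 113, 127.
Linear molecule, 6 cuts → 7 fragments:
  1–28 → 28 bp
  29–39 → 11 bp
  40–48 → 9 bp
  49–59 → 11 bp
  60–113 → 54 bp
  114–127 → 14 bp
  128–131 → 4 bp
Sorted largest to smallest: 54, 28, 14, 11, 11, 9, 4 bp.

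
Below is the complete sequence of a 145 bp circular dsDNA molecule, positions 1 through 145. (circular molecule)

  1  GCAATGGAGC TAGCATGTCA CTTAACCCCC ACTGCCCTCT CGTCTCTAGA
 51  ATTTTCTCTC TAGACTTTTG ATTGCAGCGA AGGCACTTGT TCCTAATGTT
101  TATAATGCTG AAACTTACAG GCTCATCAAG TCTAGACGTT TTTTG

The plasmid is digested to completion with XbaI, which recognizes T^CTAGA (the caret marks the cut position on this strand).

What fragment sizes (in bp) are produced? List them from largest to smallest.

72, 59, 14 bp

XbaI sites (TCTAGA) start at positions 45, 59, 131.
XbaI cuts after the first base of each site, so after positions 45, 59, 131.
Circular molecule, 3 cuts → 3 fragments:
  46–59 → 14 bp
  60–131 → 72 bp
  132–145 then 1–45 → 14 + 45 = 59 bp
Sorted largest to smallest: 72, 59, 14 bp.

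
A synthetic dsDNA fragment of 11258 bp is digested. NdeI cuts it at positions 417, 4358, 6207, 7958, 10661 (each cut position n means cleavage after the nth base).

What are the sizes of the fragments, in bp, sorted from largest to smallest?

Linear molecule, 5 cuts → 6 fragments:
  417 − 0 = 417 bp
  4358 − 417 = 3941 bp
  6207 − 4358 = 1849 bp
  7958 − 6207 = 1751 bp
  10661 − 7958 = 2703 bp
  11258 − 10661 = 597 bp
Sorted largest to smallest: 3941, 2703, 1849, 1751, 597, 417 bp.

3941, 2703, 1849, 1751, 597, 417 bp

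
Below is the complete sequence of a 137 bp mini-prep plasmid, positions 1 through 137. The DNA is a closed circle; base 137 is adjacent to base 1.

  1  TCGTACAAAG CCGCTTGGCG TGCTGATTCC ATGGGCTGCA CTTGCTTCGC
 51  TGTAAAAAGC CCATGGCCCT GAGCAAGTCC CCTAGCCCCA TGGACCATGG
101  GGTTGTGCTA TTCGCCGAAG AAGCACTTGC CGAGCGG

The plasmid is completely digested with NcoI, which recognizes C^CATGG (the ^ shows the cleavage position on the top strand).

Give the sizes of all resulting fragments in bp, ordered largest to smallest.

NcoI sites (CCATGG) start at positions 29, 61, 88, 95.
NcoI cuts after the first base of each site, so after positions 29, 61, 88, 95.
Circular molecule, 4 cuts → 4 fragments:
  30–61 → 32 bp
  62–88 → 27 bp
  89–95 → 7 bp
  96–137 then 1–29 → 42 + 29 = 71 bp
Sorted largest to smallest: 71, 32, 27, 7 bp.

71, 32, 27, 7 bp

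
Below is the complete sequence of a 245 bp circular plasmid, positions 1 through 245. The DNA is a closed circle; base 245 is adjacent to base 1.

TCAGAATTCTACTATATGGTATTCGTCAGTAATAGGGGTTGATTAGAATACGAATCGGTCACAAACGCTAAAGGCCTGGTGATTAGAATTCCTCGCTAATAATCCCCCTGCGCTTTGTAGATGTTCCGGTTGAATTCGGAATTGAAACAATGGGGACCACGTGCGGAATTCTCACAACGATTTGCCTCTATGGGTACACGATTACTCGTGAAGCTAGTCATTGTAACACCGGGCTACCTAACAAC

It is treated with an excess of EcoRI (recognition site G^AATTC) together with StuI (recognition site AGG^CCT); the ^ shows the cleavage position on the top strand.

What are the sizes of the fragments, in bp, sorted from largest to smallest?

83, 70, 46, 34, 12 bp

EcoRI sites (GAATTC) start at positions 4, 86, 132, 166.
EcoRI cuts after the first base of each site, so after positions 4, 86, 132, 166.
The StuI site (AGGCCT) starts at position 72.
StuI cuts after base 3 of each site, so after position 74.
Combined cut positions: 4, 74, 86, 132, 166.
Circular molecule, 5 cuts → 5 fragments:
  5–74 → 70 bp
  75–86 → 12 bp
  87–132 → 46 bp
  133–166 → 34 bp
  167–245 then 1–4 → 79 + 4 = 83 bp
Sorted largest to smallest: 83, 70, 46, 34, 12 bp.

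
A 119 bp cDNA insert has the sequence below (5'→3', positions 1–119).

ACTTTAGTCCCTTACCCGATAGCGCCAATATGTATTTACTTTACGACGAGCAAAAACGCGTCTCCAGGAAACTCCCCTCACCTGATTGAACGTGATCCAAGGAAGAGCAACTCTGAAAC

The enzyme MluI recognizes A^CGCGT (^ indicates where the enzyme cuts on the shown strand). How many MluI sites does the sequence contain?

1

ACGCGT occurs starting at position 56.
MluI cuts at 1 site.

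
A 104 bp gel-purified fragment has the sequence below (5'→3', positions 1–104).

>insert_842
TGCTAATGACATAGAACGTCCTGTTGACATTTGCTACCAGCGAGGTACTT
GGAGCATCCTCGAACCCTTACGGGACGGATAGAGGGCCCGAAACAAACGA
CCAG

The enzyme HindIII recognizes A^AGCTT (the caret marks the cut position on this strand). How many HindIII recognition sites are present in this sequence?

0

No occurrence of AAGCTT is present in the sequence.
HindIII does not cut: 0 sites.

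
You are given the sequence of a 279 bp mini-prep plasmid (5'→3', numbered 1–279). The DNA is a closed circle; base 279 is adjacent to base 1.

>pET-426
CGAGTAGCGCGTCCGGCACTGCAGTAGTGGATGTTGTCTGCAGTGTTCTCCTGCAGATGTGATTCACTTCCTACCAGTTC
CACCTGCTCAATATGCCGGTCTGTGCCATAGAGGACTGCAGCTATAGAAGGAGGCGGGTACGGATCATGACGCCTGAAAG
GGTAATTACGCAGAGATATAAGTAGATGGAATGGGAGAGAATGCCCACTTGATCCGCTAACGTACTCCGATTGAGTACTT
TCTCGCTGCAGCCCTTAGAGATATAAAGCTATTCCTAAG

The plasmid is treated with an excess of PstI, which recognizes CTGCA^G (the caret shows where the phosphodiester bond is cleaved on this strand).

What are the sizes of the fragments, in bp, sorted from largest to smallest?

130, 65, 52, 19, 13 bp

PstI sites (CTGCAG) start at positions 19, 38, 51, 116, 246.
PstI cuts after base 5 of each site (before the last base), so after positions 23, 42, 55, 120, 250.
Circular molecule, 5 cuts → 5 fragments:
  24–42 → 19 bp
  43–55 → 13 bp
  56–120 → 65 bp
  121–250 → 130 bp
  251–279 then 1–23 → 29 + 23 = 52 bp
Sorted largest to smallest: 130, 65, 52, 19, 13 bp.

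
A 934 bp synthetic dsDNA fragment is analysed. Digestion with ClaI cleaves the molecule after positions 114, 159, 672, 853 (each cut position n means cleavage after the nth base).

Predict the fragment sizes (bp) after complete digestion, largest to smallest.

Linear molecule, 4 cuts → 5 fragments:
  114 − 0 = 114 bp
  159 − 114 = 45 bp
  672 − 159 = 513 bp
  853 − 672 = 181 bp
  934 − 853 = 81 bp
Sorted largest to smallest: 513, 181, 114, 81, 45 bp.

513, 181, 114, 81, 45 bp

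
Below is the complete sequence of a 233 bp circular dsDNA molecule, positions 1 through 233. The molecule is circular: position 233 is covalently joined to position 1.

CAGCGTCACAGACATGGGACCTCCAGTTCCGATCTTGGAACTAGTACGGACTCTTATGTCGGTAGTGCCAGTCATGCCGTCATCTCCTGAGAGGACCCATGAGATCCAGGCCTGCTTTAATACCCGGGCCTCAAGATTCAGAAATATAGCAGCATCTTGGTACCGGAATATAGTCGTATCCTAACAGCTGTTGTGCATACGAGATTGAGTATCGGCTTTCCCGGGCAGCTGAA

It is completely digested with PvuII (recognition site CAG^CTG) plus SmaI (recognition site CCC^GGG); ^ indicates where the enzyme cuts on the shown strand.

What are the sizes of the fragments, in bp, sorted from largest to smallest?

130, 62, 35, 6 bp

PvuII sites (CAGCTG) start at positions 185, 226.
PvuII cuts after base 3 of each site, so after positions 187, 228.
SmaI sites (CCCGGG) start at positions 123, 220.
SmaI cuts after base 3 of each site, so after positions 125, 222.
Combined cut positions: 125, 187, 222, 228.
Circular molecule, 4 cuts → 4 fragments:
  126–187 → 62 bp
  188–222 → 35 bp
  223–228 → 6 bp
  229–233 then 1–125 → 5 + 125 = 130 bp
Sorted largest to smallest: 130, 62, 35, 6 bp.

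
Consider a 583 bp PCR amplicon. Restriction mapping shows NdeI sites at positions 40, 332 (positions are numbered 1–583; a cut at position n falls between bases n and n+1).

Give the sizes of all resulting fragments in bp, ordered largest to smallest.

292, 251, 40 bp

Linear molecule, 2 cuts → 3 fragments:
  40 − 0 = 40 bp
  332 − 40 = 292 bp
  583 − 332 = 251 bp
Sorted largest to smallest: 292, 251, 40 bp.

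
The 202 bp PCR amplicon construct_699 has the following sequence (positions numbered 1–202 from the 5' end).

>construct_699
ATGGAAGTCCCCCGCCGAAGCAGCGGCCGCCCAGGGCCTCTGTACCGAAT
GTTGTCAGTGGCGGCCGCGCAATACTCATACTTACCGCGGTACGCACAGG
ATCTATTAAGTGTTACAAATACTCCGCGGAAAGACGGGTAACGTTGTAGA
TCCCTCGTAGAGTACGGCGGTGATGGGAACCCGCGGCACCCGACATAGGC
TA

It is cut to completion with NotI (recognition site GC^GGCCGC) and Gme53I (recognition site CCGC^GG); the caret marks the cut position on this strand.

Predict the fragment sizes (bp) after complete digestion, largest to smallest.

57, 39, 38, 26, 24, 18 bp

NotI sites (GCGGCCGC) start at positions 23, 61.
NotI cuts after base 2 of each site, so after positions 24, 62.
Gme53I sites (CCGCGG) start at positions 85, 124, 181.
Gme53I cuts after base 4 of each site, so after positions 88, 127, 184.
Combined cut positions: 24, 62, 88, 127, 184.
Linear molecule, 5 cuts → 6 fragments:
  1–24 → 24 bp
  25–62 → 38 bp
  63–88 → 26 bp
  89–127 → 39 bp
  128–184 → 57 bp
  185–202 → 18 bp
Sorted largest to smallest: 57, 39, 38, 26, 24, 18 bp.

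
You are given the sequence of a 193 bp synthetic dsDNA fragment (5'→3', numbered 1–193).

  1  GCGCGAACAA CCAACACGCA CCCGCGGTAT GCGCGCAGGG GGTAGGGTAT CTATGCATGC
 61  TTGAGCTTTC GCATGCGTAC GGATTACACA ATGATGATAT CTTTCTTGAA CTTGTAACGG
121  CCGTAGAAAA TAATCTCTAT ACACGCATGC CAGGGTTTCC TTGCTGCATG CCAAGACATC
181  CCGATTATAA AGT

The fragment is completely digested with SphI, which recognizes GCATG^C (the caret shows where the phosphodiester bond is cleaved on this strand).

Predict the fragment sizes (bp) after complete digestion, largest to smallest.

74, 59, 23, 21, 16 bp

SphI sites (GCATGC) start at positions 55, 71, 145, 166.
SphI cuts after base 5 of each site (before the last base), so after positions 59, 75, 149, 170.
Linear molecule, 4 cuts → 5 fragments:
  1–59 → 59 bp
  60–75 → 16 bp
  76–149 → 74 bp
  150–170 → 21 bp
  171–193 → 23 bp
Sorted largest to smallest: 74, 59, 23, 21, 16 bp.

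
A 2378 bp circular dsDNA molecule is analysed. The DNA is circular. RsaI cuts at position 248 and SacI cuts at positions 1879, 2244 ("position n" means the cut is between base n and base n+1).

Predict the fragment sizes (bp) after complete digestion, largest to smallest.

1631, 382, 365 bp

Combined cut positions (sorted): 248, 1879, 2244.
Circular molecule, 3 cuts → 3 fragments:
  1879 − 248 = 1631 bp
  2244 − 1879 = 365 bp
  wrap: 2378 − 2244 + 248 = 382 bp
Sorted largest to smallest: 1631, 382, 365 bp.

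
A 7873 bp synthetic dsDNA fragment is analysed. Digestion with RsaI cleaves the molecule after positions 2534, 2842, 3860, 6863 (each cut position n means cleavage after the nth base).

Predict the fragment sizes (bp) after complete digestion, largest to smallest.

Linear molecule, 4 cuts → 5 fragments:
  2534 − 0 = 2534 bp
  2842 − 2534 = 308 bp
  3860 − 2842 = 1018 bp
  6863 − 3860 = 3003 bp
  7873 − 6863 = 1010 bp
Sorted largest to smallest: 3003, 2534, 1018, 1010, 308 bp.

3003, 2534, 1018, 1010, 308 bp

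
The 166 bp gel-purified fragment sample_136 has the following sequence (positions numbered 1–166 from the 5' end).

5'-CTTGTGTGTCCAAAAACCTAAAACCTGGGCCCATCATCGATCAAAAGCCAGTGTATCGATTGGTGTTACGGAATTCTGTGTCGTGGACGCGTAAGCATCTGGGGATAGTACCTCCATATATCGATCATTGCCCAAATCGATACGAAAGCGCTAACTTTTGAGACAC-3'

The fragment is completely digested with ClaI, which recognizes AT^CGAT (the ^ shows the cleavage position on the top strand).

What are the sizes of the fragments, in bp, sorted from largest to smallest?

65, 37, 29, 19, 16 bp

ClaI sites (ATCGAT) start at positions 36, 55, 120, 136.
ClaI cuts after base 2 of each site, so after positions 37, 56, 121, 137.
Linear molecule, 4 cuts → 5 fragments:
  1–37 → 37 bp
  38–56 → 19 bp
  57–121 → 65 bp
  122–137 → 16 bp
  138–166 → 29 bp
Sorted largest to smallest: 65, 37, 29, 19, 16 bp.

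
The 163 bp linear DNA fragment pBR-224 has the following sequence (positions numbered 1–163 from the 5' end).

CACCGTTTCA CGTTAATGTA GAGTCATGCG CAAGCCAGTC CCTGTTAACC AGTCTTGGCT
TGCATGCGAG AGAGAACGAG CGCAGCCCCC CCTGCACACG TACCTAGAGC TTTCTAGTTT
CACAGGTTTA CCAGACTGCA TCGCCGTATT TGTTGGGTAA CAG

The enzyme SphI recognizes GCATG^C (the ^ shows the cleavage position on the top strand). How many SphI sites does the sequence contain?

GCATGC occurs starting at position 62.
SphI cuts at 1 site.

1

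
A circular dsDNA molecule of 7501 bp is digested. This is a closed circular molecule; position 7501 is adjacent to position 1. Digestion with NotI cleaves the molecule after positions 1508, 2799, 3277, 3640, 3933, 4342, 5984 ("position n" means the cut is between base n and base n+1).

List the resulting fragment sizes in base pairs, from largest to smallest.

3025, 1642, 1291, 478, 409, 363, 293 bp

Circular molecule, 7 cuts → 7 fragments:
  2799 − 1508 = 1291 bp
  3277 − 2799 = 478 bp
  3640 − 3277 = 363 bp
  3933 − 3640 = 293 bp
  4342 − 3933 = 409 bp
  5984 − 4342 = 1642 bp
  wrap: 7501 − 5984 + 1508 = 3025 bp
Sorted largest to smallest: 3025, 1642, 1291, 478, 409, 363, 293 bp.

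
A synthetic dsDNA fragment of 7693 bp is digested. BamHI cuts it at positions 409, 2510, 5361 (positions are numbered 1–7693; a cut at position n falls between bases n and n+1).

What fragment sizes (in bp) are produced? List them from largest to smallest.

Linear molecule, 3 cuts → 4 fragments:
  409 − 0 = 409 bp
  2510 − 409 = 2101 bp
  5361 − 2510 = 2851 bp
  7693 − 5361 = 2332 bp
Sorted largest to smallest: 2851, 2332, 2101, 409 bp.

2851, 2332, 2101, 409 bp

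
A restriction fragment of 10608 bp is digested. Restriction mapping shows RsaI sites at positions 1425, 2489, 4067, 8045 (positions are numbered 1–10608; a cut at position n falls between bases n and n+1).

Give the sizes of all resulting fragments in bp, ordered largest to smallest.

3978, 2563, 1578, 1425, 1064 bp

Linear molecule, 4 cuts → 5 fragments:
  1425 − 0 = 1425 bp
  2489 − 1425 = 1064 bp
  4067 − 2489 = 1578 bp
  8045 − 4067 = 3978 bp
  10608 − 8045 = 2563 bp
Sorted largest to smallest: 3978, 2563, 1578, 1425, 1064 bp.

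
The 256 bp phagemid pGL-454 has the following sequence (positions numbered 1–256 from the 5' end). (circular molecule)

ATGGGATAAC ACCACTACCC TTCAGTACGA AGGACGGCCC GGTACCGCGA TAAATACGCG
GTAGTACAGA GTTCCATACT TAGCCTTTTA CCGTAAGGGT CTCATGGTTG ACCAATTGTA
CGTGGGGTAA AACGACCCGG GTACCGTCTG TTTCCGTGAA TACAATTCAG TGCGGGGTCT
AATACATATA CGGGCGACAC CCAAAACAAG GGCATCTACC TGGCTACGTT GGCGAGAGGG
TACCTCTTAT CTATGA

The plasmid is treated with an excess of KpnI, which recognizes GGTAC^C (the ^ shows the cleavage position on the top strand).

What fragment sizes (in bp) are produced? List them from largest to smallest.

99, 99, 58 bp

KpnI sites (GGTACC) start at positions 41, 140, 239.
KpnI cuts after base 5 of each site (before the last base), so after positions 45, 144, 243.
Circular molecule, 3 cuts → 3 fragments:
  46–144 → 99 bp
  145–243 → 99 bp
  244–256 then 1–45 → 13 + 45 = 58 bp
Sorted largest to smallest: 99, 99, 58 bp.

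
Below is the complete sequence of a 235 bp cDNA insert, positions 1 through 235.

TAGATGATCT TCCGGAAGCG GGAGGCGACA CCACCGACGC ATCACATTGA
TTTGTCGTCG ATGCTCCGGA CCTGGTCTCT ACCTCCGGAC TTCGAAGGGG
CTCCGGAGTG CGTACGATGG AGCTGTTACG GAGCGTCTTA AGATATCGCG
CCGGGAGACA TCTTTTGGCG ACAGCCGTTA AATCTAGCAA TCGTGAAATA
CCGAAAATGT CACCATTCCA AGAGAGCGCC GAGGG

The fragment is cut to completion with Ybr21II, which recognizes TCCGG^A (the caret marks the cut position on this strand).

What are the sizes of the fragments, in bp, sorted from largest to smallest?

129, 54, 19, 18, 15 bp

Ybr21II sites (TCCGGA) start at positions 11, 65, 84, 102.
Ybr21II cuts after base 5 of each site (before the last base), so after positions 15, 69, 88, 106.
Linear molecule, 4 cuts → 5 fragments:
  1–15 → 15 bp
  16–69 → 54 bp
  70–88 → 19 bp
  89–106 → 18 bp
  107–235 → 129 bp
Sorted largest to smallest: 129, 54, 19, 18, 15 bp.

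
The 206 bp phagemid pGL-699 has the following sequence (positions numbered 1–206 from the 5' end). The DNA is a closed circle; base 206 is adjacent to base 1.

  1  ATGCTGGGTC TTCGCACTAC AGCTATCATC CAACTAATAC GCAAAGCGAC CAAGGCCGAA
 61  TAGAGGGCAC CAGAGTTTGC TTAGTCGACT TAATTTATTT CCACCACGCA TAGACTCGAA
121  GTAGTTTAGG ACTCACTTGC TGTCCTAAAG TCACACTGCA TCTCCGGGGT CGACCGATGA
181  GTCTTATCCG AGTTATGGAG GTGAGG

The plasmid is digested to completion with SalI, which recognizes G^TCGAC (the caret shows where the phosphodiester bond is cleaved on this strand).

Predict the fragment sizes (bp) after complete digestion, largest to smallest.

121, 85 bp

SalI sites (GTCGAC) start at positions 84, 169.
SalI cuts after the first base of each site, so after positions 84, 169.
Circular molecule, 2 cuts → 2 fragments:
  85–169 → 85 bp
  170–206 then 1–84 → 37 + 84 = 121 bp
Sorted largest to smallest: 121, 85 bp.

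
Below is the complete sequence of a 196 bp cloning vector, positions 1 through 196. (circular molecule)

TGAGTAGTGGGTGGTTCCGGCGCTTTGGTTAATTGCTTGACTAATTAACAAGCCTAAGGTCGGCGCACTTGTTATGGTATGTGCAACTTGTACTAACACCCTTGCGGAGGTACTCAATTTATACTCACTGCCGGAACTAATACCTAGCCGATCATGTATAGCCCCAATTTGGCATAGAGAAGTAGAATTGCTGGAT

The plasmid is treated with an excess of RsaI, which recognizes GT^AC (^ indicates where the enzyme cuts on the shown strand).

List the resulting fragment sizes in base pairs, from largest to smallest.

176, 20 bp

RsaI sites (GTAC) start at positions 90, 110.
RsaI cuts after base 2 of each site, so after positions 91, 111.
Circular molecule, 2 cuts → 2 fragments:
  92–111 → 20 bp
  112–196 then 1–91 → 85 + 91 = 176 bp
Sorted largest to smallest: 176, 20 bp.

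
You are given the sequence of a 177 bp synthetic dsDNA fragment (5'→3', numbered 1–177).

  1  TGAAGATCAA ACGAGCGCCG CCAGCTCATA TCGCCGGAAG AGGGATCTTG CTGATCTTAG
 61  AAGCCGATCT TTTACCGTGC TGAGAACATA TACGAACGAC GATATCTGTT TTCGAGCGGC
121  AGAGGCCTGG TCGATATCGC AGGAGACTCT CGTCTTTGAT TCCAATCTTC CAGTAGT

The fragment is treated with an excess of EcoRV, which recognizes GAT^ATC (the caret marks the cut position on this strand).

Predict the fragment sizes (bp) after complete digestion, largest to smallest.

EcoRV sites (GATATC) start at positions 101, 133.
EcoRV cuts after base 3 of each site, so after positions 103, 135.
Linear molecule, 2 cuts → 3 fragments:
  1–103 → 103 bp
  104–135 → 32 bp
  136–177 → 42 bp
Sorted largest to smallest: 103, 42, 32 bp.

103, 42, 32 bp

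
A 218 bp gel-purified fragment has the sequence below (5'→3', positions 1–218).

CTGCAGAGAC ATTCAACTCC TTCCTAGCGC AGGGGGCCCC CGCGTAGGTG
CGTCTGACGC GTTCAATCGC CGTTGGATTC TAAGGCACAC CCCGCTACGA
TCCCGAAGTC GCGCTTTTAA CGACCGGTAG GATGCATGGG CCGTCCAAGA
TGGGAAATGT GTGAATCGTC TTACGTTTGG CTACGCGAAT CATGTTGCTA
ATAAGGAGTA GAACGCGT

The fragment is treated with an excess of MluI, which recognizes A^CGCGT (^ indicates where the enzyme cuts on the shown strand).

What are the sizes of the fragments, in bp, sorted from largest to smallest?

MluI sites (ACGCGT) start at positions 57, 213.
MluI cuts after the first base of each site, so after positions 57, 213.
Linear molecule, 2 cuts → 3 fragments:
  1–57 → 57 bp
  58–213 → 156 bp
  214–218 → 5 bp
Sorted largest to smallest: 156, 57, 5 bp.

156, 57, 5 bp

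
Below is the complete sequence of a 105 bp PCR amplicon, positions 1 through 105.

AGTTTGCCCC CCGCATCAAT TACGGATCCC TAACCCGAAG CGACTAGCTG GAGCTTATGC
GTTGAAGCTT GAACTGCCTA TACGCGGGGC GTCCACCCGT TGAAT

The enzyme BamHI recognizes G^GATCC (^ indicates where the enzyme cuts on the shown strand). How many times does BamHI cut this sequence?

GGATCC occurs starting at position 24.
BamHI cuts at 1 site.

1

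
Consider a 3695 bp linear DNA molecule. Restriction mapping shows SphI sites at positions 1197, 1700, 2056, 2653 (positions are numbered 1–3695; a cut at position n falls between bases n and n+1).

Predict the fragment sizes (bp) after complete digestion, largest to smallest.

Linear molecule, 4 cuts → 5 fragments:
  1197 − 0 = 1197 bp
  1700 − 1197 = 503 bp
  2056 − 1700 = 356 bp
  2653 − 2056 = 597 bp
  3695 − 2653 = 1042 bp
Sorted largest to smallest: 1197, 1042, 597, 503, 356 bp.

1197, 1042, 597, 503, 356 bp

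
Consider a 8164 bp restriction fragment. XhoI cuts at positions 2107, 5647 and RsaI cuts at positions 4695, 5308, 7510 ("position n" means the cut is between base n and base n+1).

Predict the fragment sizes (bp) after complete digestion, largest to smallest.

2588, 2107, 1863, 654, 613, 339 bp

Combined cut positions (sorted): 2107, 4695, 5308, 5647, 7510.
Linear molecule, 5 cuts → 6 fragments:
  2107 − 0 = 2107 bp
  4695 − 2107 = 2588 bp
  5308 − 4695 = 613 bp
  5647 − 5308 = 339 bp
  7510 − 5647 = 1863 bp
  8164 − 7510 = 654 bp
Sorted largest to smallest: 2588, 2107, 1863, 654, 613, 339 bp.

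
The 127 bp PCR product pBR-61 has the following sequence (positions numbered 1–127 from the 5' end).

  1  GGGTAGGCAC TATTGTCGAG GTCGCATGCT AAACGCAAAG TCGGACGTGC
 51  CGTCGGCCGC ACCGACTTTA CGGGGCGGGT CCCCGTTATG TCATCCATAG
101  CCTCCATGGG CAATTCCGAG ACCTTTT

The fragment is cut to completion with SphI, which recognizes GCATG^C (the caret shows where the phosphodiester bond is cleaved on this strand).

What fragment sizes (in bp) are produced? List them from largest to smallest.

99, 28 bp

The SphI site (GCATGC) starts at position 24.
SphI cuts after base 5 of each site (before the last base), so after position 28.
Linear molecule, 1 cut → 2 fragments:
  1–28 → 28 bp
  29–127 → 99 bp
Sorted largest to smallest: 99, 28 bp.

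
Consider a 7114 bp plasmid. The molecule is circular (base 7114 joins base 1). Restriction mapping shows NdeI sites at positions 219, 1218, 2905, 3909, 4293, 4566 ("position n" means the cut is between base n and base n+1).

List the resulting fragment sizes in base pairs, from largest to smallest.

2767, 1687, 1004, 999, 384, 273 bp

Circular molecule, 6 cuts → 6 fragments:
  1218 − 219 = 999 bp
  2905 − 1218 = 1687 bp
  3909 − 2905 = 1004 bp
  4293 − 3909 = 384 bp
  4566 − 4293 = 273 bp
  wrap: 7114 − 4566 + 219 = 2767 bp
Sorted largest to smallest: 2767, 1687, 1004, 999, 384, 273 bp.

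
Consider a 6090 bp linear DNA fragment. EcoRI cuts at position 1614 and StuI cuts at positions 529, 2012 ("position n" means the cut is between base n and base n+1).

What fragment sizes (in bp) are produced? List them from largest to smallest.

Combined cut positions (sorted): 529, 1614, 2012.
Linear molecule, 3 cuts → 4 fragments:
  529 − 0 = 529 bp
  1614 − 529 = 1085 bp
  2012 − 1614 = 398 bp
  6090 − 2012 = 4078 bp
Sorted largest to smallest: 4078, 1085, 529, 398 bp.

4078, 1085, 529, 398 bp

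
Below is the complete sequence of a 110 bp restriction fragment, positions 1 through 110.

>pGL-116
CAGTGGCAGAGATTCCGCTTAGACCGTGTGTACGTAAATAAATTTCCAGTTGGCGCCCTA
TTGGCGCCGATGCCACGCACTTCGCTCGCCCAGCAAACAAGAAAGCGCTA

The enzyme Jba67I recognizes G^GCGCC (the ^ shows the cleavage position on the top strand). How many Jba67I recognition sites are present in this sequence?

2

GGCGCC occurs starting at positions 52, 63.
Jba67I cuts at 2 sites.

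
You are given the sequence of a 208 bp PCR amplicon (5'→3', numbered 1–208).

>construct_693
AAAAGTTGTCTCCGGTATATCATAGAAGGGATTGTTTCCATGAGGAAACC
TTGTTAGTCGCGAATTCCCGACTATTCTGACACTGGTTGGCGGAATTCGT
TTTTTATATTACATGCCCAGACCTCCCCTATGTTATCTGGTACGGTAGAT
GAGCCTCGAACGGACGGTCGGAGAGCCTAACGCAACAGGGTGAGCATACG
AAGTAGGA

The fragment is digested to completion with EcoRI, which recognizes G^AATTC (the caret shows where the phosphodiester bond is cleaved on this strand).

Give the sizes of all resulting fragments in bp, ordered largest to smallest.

115, 62, 31 bp

EcoRI sites (GAATTC) start at positions 62, 93.
EcoRI cuts after the first base of each site, so after positions 62, 93.
Linear molecule, 2 cuts → 3 fragments:
  1–62 → 62 bp
  63–93 → 31 bp
  94–208 → 115 bp
Sorted largest to smallest: 115, 62, 31 bp.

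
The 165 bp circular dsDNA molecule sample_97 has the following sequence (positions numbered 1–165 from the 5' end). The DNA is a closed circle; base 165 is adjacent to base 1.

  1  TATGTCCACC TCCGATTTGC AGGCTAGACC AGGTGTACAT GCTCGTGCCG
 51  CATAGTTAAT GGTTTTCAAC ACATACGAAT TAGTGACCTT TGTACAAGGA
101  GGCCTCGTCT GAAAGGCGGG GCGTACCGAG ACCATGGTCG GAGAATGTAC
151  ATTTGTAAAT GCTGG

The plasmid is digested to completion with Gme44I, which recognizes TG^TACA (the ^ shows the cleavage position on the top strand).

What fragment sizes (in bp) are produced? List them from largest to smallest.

57, 55, 53 bp

Gme44I sites (TGTACA) start at positions 34, 91, 146.
Gme44I cuts after base 2 of each site, so after positions 35, 92, 147.
Circular molecule, 3 cuts → 3 fragments:
  36–92 → 57 bp
  93–147 → 55 bp
  148–165 then 1–35 → 18 + 35 = 53 bp
Sorted largest to smallest: 57, 55, 53 bp.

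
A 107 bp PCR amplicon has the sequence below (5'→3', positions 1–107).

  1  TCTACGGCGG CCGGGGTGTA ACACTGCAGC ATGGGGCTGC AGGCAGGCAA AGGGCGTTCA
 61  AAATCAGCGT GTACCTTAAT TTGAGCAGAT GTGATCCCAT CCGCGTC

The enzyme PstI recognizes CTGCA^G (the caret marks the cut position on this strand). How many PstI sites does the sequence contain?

2

CTGCAG occurs starting at positions 24, 37.
PstI cuts at 2 sites.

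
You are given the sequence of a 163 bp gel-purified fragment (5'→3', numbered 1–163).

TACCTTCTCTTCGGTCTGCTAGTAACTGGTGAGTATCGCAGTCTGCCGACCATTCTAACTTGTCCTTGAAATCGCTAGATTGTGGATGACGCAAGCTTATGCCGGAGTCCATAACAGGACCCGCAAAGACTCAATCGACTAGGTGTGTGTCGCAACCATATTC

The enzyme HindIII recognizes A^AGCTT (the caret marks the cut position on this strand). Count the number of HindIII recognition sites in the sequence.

AAGCTT occurs starting at position 93.
HindIII cuts at 1 site.

1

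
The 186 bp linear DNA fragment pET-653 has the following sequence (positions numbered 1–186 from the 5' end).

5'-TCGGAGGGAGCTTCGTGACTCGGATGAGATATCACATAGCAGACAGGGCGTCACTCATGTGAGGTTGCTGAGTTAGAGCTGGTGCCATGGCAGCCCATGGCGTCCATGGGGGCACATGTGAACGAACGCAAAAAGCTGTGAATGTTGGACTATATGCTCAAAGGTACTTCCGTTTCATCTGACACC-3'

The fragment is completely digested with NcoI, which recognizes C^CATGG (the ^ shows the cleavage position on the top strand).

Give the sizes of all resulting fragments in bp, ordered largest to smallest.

NcoI sites (CCATGG) start at positions 85, 95, 104.
NcoI cuts after the first base of each site, so after positions 85, 95, 104.
Linear molecule, 3 cuts → 4 fragments:
  1–85 → 85 bp
  86–95 → 10 bp
  96–104 → 9 bp
  105–186 → 82 bp
Sorted largest to smallest: 85, 82, 10, 9 bp.

85, 82, 10, 9 bp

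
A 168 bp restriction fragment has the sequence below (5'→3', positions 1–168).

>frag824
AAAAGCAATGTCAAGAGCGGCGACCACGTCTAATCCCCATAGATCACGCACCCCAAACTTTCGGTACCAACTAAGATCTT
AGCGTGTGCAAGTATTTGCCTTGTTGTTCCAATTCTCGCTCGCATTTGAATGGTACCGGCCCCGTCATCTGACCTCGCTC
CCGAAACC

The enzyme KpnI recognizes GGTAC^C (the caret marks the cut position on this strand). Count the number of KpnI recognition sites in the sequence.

GGTACC occurs starting at positions 63, 132.
KpnI cuts at 2 sites.

2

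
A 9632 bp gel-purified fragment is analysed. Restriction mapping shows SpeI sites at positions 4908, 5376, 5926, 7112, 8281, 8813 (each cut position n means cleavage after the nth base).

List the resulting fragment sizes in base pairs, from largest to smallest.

4908, 1186, 1169, 819, 550, 532, 468 bp

Linear molecule, 6 cuts → 7 fragments:
  4908 − 0 = 4908 bp
  5376 − 4908 = 468 bp
  5926 − 5376 = 550 bp
  7112 − 5926 = 1186 bp
  8281 − 7112 = 1169 bp
  8813 − 8281 = 532 bp
  9632 − 8813 = 819 bp
Sorted largest to smallest: 4908, 1186, 1169, 819, 550, 532, 468 bp.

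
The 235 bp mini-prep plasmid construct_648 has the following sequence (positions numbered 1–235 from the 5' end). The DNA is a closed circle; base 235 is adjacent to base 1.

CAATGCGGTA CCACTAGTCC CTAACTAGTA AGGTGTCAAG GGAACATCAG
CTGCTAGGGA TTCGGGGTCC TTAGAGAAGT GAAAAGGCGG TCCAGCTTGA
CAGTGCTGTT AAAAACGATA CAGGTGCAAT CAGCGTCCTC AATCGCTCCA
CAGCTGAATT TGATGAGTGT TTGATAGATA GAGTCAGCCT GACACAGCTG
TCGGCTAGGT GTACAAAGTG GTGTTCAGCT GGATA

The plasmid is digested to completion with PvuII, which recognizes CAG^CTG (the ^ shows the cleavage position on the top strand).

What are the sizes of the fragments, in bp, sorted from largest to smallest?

PvuII sites (CAGCTG) start at positions 48, 151, 195, 226.
PvuII cuts after base 3 of each site, so after positions 50, 153, 197, 228.
Circular molecule, 4 cuts → 4 fragments:
  51–153 → 103 bp
  154–197 → 44 bp
  198–228 → 31 bp
  229–235 then 1–50 → 7 + 50 = 57 bp
Sorted largest to smallest: 103, 57, 44, 31 bp.

103, 57, 44, 31 bp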